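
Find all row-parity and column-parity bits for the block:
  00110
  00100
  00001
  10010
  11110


Row parities: 01100
Column parities: 01111

Row P: 01100, Col P: 01111, Corner: 0


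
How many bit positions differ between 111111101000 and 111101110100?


XOR: 000010011100
Count of 1s: 4

4


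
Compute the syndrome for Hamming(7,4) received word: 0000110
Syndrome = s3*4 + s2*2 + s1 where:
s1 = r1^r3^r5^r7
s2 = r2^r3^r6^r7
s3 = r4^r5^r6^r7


s1=1, s2=1, s3=0

Syndrome = 3 (error at position 3)


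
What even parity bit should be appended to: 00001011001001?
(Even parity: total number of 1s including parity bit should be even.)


Number of 1s in data: 5
Parity bit: 1

1


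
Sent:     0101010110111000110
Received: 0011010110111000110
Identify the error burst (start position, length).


XOR: 0110000000000000000

Burst at position 1, length 2


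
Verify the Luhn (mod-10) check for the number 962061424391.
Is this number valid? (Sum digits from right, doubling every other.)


Luhn sum = 54
54 mod 10 = 4

Invalid (Luhn sum mod 10 = 4)


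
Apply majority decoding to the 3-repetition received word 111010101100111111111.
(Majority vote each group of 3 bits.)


Groups: 111, 010, 101, 100, 111, 111, 111
Majority votes: 1010111

1010111


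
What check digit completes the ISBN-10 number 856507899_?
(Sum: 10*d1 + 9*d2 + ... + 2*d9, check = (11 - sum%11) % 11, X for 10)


Weighted sum: 320
320 mod 11 = 1

Check digit: X


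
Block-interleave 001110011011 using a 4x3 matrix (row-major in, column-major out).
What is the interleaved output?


Matrix:
  001
  110
  011
  011
Read columns: 010001111011

010001111011


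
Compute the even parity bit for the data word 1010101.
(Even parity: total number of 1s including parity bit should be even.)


Number of 1s in data: 4
Parity bit: 0

0


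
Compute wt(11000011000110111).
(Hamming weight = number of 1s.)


Counting 1s in 11000011000110111

9


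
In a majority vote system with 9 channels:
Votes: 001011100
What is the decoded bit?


Ones: 4 out of 9
Threshold: 5

0 (4/9 voted 1)


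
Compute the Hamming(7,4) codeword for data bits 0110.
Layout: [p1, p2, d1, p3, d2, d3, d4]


Parity bits: p1=1, p2=1, p3=0

1100110


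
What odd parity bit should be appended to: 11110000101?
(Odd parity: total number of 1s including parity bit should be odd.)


Number of 1s in data: 6
Parity bit: 1

1


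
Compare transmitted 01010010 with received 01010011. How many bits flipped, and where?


XOR: 00000001

1 error(s) at position(s): 7


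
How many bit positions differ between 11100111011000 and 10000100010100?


XOR: 01100011001100
Count of 1s: 6

6


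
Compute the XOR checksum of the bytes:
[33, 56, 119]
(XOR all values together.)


XOR chain: 33 ^ 56 ^ 119 = 110

110


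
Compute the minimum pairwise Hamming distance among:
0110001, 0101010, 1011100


Comparing all pairs, minimum distance: 4
Can detect 3 errors, correct 1 errors

4


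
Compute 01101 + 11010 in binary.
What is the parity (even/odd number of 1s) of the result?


01101 = 13
11010 = 26
Sum = 39 = 100111
1s count = 4

even parity (4 ones in 100111)


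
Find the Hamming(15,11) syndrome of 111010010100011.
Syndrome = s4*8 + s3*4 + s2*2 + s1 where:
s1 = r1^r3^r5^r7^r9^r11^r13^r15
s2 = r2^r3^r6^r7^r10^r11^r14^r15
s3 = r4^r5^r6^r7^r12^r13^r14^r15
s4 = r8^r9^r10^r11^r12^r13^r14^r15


s1=0, s2=1, s3=1, s4=0

Syndrome = 6 (error at position 6)


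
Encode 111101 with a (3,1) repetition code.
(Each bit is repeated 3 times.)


Each bit -> 3 copies

111111111111000111


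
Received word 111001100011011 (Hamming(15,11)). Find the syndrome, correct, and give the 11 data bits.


Syndrome = 7: error at position 7

Data: 10100011011 (corrected bit 7)


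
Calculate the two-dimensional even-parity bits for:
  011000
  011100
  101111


Row parities: 011
Column parities: 101011

Row P: 011, Col P: 101011, Corner: 0


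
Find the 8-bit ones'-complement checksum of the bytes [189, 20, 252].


Sum = 461 mod 256 = 205
Complement = 50

50


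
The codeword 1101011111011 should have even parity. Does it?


Number of 1s: 10

Yes, parity is correct (10 ones)


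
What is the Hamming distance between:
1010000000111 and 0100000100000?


XOR: 1110000100111
Count of 1s: 7

7


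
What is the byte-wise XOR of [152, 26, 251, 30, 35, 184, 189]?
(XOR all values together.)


XOR chain: 152 ^ 26 ^ 251 ^ 30 ^ 35 ^ 184 ^ 189 = 65

65


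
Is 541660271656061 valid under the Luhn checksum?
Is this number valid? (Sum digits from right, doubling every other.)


Luhn sum = 46
46 mod 10 = 6

Invalid (Luhn sum mod 10 = 6)


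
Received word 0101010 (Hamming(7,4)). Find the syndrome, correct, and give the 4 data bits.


Syndrome = 0: no error detected

Data: 0010 (no errors)


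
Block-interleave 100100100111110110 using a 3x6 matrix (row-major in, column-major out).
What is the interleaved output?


Matrix:
  100100
  100111
  110110
Read columns: 111001000111011010

111001000111011010


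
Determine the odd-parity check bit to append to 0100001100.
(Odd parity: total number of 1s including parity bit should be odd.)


Number of 1s in data: 3
Parity bit: 0

0


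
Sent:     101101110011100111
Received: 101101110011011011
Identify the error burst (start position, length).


XOR: 000000000000111100

Burst at position 12, length 4


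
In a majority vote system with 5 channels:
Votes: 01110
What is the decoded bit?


Ones: 3 out of 5
Threshold: 3

1 (3/5 voted 1)


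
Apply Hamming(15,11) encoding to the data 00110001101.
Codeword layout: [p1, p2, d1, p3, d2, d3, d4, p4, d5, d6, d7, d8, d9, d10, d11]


Parity bits: p1=1, p2=1, p3=1, p4=1

110101110001101


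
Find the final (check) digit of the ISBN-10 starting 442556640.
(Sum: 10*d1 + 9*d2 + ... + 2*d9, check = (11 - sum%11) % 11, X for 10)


Weighted sum: 223
223 mod 11 = 3

Check digit: 8


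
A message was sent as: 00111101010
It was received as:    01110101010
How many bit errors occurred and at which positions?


XOR: 01001000000

2 error(s) at position(s): 1, 4


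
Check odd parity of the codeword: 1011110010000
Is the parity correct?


Number of 1s: 6

No, parity error (6 ones)


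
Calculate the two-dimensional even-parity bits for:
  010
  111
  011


Row parities: 110
Column parities: 110

Row P: 110, Col P: 110, Corner: 0


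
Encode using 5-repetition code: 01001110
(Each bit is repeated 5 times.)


Each bit -> 5 copies

0000011111000000000011111111111111100000


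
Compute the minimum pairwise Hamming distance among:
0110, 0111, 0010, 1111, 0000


Comparing all pairs, minimum distance: 1
Can detect 0 errors, correct 0 errors

1


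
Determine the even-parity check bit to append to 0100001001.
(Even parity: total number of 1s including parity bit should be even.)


Number of 1s in data: 3
Parity bit: 1

1


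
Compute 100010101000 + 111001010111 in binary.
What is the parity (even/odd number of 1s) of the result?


100010101000 = 2216
111001010111 = 3671
Sum = 5887 = 1011011111111
1s count = 11

odd parity (11 ones in 1011011111111)


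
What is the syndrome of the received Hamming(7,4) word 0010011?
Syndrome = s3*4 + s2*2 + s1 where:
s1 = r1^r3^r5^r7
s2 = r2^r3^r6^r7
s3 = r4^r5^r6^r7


s1=0, s2=1, s3=0

Syndrome = 2 (error at position 2)


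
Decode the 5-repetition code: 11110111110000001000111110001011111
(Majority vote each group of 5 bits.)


Groups: 11110, 11111, 00000, 01000, 11111, 00010, 11111
Majority votes: 1100101

1100101


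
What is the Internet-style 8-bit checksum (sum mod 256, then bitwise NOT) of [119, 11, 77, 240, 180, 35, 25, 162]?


Sum = 849 mod 256 = 81
Complement = 174

174


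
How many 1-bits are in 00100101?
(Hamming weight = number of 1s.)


Counting 1s in 00100101

3


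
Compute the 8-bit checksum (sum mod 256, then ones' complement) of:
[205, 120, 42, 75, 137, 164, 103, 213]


Sum = 1059 mod 256 = 35
Complement = 220

220


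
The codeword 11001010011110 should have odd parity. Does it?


Number of 1s: 8

No, parity error (8 ones)


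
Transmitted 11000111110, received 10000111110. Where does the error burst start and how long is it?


XOR: 01000000000

Burst at position 1, length 1


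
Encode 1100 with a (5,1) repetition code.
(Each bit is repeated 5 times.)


Each bit -> 5 copies

11111111110000000000


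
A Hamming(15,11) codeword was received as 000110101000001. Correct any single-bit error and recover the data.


Syndrome = 0: no error detected

Data: 01011000001 (no errors)


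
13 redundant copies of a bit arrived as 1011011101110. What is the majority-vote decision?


Ones: 9 out of 13
Threshold: 7

1 (9/13 voted 1)


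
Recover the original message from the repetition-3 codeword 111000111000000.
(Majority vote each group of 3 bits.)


Groups: 111, 000, 111, 000, 000
Majority votes: 10100

10100


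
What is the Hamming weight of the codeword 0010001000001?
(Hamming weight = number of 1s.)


Counting 1s in 0010001000001

3


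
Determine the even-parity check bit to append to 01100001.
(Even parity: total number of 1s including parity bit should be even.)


Number of 1s in data: 3
Parity bit: 1

1


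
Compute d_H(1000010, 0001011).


XOR: 1001001
Count of 1s: 3

3


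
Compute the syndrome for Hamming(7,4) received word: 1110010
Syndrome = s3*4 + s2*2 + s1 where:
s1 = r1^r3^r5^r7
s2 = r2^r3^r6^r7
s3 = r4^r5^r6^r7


s1=0, s2=1, s3=1

Syndrome = 6 (error at position 6)


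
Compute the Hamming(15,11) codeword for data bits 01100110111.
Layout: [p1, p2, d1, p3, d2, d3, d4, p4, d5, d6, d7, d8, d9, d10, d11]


Parity bits: p1=0, p2=1, p3=1, p4=1

010111010110111


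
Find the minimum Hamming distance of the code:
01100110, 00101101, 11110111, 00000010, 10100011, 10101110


Comparing all pairs, minimum distance: 3
Can detect 2 errors, correct 1 errors

3


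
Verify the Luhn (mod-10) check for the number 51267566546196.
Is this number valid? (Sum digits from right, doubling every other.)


Luhn sum = 55
55 mod 10 = 5

Invalid (Luhn sum mod 10 = 5)


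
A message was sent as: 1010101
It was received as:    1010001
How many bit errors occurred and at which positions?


XOR: 0000100

1 error(s) at position(s): 4


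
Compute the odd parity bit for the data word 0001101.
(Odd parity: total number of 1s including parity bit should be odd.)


Number of 1s in data: 3
Parity bit: 0

0


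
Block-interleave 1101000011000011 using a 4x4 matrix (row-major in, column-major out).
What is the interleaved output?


Matrix:
  1101
  0000
  1100
  0011
Read columns: 1010101000011001

1010101000011001


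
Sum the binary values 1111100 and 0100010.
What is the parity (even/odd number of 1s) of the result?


1111100 = 124
0100010 = 34
Sum = 158 = 10011110
1s count = 5

odd parity (5 ones in 10011110)


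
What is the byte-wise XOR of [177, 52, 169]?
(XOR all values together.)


XOR chain: 177 ^ 52 ^ 169 = 44

44


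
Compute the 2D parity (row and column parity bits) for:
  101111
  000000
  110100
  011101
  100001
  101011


Row parities: 101000
Column parities: 001100

Row P: 101000, Col P: 001100, Corner: 0


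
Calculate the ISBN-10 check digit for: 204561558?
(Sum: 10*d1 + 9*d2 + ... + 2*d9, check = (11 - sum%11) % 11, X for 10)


Weighted sum: 179
179 mod 11 = 3

Check digit: 8


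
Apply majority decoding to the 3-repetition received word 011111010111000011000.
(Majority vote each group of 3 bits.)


Groups: 011, 111, 010, 111, 000, 011, 000
Majority votes: 1101010

1101010


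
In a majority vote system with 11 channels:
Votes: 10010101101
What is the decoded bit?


Ones: 6 out of 11
Threshold: 6

1 (6/11 voted 1)


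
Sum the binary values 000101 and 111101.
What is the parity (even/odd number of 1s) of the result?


000101 = 5
111101 = 61
Sum = 66 = 1000010
1s count = 2

even parity (2 ones in 1000010)


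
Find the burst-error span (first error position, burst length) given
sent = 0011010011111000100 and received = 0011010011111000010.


XOR: 0000000000000000110

Burst at position 16, length 2


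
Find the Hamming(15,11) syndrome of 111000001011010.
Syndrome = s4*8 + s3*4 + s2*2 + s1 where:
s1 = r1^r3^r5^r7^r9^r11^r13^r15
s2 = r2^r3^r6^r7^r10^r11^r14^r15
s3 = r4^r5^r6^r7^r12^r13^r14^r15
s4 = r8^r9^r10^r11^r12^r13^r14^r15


s1=0, s2=0, s3=0, s4=0

Syndrome = 0 (no error)


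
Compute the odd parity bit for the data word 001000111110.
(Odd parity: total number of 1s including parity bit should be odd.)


Number of 1s in data: 6
Parity bit: 1

1


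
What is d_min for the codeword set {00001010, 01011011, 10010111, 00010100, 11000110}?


Comparing all pairs, minimum distance: 3
Can detect 2 errors, correct 1 errors

3


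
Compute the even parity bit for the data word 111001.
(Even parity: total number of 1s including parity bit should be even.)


Number of 1s in data: 4
Parity bit: 0

0


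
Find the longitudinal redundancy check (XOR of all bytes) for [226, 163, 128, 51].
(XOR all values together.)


XOR chain: 226 ^ 163 ^ 128 ^ 51 = 242

242


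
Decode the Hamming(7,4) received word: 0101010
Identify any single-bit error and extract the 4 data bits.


Syndrome = 0: no error detected

Data: 0010 (no errors)


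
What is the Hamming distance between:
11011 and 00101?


XOR: 11110
Count of 1s: 4

4


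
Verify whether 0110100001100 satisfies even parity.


Number of 1s: 5

No, parity error (5 ones)


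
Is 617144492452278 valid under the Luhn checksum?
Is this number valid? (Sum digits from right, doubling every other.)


Luhn sum = 76
76 mod 10 = 6

Invalid (Luhn sum mod 10 = 6)


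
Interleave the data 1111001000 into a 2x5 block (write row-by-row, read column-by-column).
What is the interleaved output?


Matrix:
  11110
  01000
Read columns: 1011101000

1011101000


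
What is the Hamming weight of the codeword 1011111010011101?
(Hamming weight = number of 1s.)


Counting 1s in 1011111010011101

11


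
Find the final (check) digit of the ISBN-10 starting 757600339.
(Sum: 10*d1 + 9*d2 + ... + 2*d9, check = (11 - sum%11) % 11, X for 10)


Weighted sum: 252
252 mod 11 = 10

Check digit: 1


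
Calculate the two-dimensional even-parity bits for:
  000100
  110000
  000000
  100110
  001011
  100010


Row parities: 100110
Column parities: 111011

Row P: 100110, Col P: 111011, Corner: 1


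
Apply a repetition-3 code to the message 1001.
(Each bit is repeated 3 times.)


Each bit -> 3 copies

111000000111


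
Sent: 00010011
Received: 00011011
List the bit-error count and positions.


XOR: 00001000

1 error(s) at position(s): 4


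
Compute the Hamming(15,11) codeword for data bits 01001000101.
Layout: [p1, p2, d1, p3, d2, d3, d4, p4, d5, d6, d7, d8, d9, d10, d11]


Parity bits: p1=0, p2=1, p3=1, p4=1

010110011000101


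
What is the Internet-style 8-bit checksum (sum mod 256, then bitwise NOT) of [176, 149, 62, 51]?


Sum = 438 mod 256 = 182
Complement = 73

73


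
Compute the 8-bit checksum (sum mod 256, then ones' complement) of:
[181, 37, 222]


Sum = 440 mod 256 = 184
Complement = 71

71


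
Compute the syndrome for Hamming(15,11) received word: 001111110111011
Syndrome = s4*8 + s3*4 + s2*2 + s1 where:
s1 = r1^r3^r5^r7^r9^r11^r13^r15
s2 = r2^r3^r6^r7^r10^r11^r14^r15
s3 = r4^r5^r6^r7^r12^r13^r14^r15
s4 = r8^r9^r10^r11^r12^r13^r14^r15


s1=1, s2=1, s3=1, s4=0

Syndrome = 7 (error at position 7)


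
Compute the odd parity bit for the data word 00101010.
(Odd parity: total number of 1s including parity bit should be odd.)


Number of 1s in data: 3
Parity bit: 0

0


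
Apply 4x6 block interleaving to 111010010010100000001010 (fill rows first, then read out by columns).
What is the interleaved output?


Matrix:
  111010
  010010
  100000
  001010
Read columns: 101011001001000011010000

101011001001000011010000


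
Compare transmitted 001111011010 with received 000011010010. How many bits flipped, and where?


XOR: 001100001000

3 error(s) at position(s): 2, 3, 8


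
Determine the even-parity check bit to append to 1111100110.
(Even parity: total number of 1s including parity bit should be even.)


Number of 1s in data: 7
Parity bit: 1

1


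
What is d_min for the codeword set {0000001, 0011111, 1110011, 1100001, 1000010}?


Comparing all pairs, minimum distance: 2
Can detect 1 errors, correct 0 errors

2


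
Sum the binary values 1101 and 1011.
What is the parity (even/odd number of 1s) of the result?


1101 = 13
1011 = 11
Sum = 24 = 11000
1s count = 2

even parity (2 ones in 11000)


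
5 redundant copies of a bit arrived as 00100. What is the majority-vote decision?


Ones: 1 out of 5
Threshold: 3

0 (1/5 voted 1)


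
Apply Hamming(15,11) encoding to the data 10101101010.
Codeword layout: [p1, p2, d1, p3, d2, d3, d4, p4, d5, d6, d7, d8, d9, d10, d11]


Parity bits: p1=0, p2=0, p3=1, p4=0

001101001101010


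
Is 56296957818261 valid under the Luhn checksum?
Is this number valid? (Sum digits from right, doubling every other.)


Luhn sum = 61
61 mod 10 = 1

Invalid (Luhn sum mod 10 = 1)


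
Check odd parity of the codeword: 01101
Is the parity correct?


Number of 1s: 3

Yes, parity is correct (3 ones)


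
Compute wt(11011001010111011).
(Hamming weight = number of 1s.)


Counting 1s in 11011001010111011

11


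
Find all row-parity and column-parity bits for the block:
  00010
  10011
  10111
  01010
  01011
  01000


Row parities: 110011
Column parities: 01111

Row P: 110011, Col P: 01111, Corner: 0


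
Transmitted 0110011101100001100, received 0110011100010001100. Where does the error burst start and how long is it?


XOR: 0000000001110000000

Burst at position 9, length 3


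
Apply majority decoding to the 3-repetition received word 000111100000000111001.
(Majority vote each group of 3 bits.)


Groups: 000, 111, 100, 000, 000, 111, 001
Majority votes: 0100010

0100010


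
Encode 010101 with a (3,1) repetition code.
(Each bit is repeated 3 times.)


Each bit -> 3 copies

000111000111000111


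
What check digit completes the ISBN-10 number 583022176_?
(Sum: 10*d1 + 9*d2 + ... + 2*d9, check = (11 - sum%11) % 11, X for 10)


Weighted sum: 205
205 mod 11 = 7

Check digit: 4


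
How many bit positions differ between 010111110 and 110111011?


XOR: 100000101
Count of 1s: 3

3


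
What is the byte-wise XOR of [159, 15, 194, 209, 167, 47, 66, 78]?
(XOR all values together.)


XOR chain: 159 ^ 15 ^ 194 ^ 209 ^ 167 ^ 47 ^ 66 ^ 78 = 7

7


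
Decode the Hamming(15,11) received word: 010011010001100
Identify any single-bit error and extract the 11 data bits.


Syndrome = 8: error at position 8

Data: 01100001100 (corrected bit 8)


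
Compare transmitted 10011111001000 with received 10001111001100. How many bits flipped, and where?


XOR: 00010000000100

2 error(s) at position(s): 3, 11


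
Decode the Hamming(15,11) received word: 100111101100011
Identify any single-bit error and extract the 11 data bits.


Syndrome = 3: error at position 3

Data: 11111100011 (corrected bit 3)


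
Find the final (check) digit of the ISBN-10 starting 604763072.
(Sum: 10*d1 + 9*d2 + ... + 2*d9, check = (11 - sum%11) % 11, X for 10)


Weighted sum: 217
217 mod 11 = 8

Check digit: 3


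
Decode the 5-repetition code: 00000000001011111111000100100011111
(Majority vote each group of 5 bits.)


Groups: 00000, 00000, 10111, 11111, 00010, 01000, 11111
Majority votes: 0011001

0011001


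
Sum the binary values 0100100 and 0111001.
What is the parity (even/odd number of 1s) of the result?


0100100 = 36
0111001 = 57
Sum = 93 = 1011101
1s count = 5

odd parity (5 ones in 1011101)


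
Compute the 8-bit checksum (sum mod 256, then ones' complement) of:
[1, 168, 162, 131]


Sum = 462 mod 256 = 206
Complement = 49

49


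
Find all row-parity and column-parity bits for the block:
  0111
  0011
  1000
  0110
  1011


Row parities: 10101
Column parities: 0001

Row P: 10101, Col P: 0001, Corner: 1


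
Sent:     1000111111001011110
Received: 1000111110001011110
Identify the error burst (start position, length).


XOR: 0000000001000000000

Burst at position 9, length 1


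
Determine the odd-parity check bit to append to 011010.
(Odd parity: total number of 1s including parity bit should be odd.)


Number of 1s in data: 3
Parity bit: 0

0


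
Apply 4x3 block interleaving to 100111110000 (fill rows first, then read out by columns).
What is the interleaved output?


Matrix:
  100
  111
  110
  000
Read columns: 111001100100

111001100100


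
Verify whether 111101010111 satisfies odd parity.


Number of 1s: 9

Yes, parity is correct (9 ones)


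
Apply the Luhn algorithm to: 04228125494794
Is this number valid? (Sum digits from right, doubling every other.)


Luhn sum = 72
72 mod 10 = 2

Invalid (Luhn sum mod 10 = 2)


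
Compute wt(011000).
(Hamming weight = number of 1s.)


Counting 1s in 011000

2


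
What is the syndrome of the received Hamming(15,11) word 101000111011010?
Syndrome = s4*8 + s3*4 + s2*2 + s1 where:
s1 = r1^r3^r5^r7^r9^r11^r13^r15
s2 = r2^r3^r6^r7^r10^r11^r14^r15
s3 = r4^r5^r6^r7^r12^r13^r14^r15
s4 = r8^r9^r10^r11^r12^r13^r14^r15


s1=1, s2=0, s3=1, s4=1

Syndrome = 13 (error at position 13)


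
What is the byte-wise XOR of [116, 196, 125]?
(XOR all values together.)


XOR chain: 116 ^ 196 ^ 125 = 205

205


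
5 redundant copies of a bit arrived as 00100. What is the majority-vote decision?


Ones: 1 out of 5
Threshold: 3

0 (1/5 voted 1)


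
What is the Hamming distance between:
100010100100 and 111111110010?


XOR: 011101010110
Count of 1s: 7

7


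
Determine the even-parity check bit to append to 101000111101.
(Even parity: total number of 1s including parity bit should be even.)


Number of 1s in data: 7
Parity bit: 1

1


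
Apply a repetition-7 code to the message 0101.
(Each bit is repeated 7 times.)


Each bit -> 7 copies

0000000111111100000001111111


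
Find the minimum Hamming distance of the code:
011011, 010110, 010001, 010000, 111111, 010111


Comparing all pairs, minimum distance: 1
Can detect 0 errors, correct 0 errors

1


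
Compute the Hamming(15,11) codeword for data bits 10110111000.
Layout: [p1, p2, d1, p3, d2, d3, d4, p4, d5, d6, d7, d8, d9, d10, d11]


Parity bits: p1=1, p2=1, p3=1, p4=1

111101110111000


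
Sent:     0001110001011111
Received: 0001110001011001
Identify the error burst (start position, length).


XOR: 0000000000000110

Burst at position 13, length 2


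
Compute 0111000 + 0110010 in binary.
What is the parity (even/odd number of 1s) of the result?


0111000 = 56
0110010 = 50
Sum = 106 = 1101010
1s count = 4

even parity (4 ones in 1101010)


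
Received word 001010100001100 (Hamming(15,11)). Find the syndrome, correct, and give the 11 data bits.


Syndrome = 0: no error detected

Data: 11010001100 (no errors)


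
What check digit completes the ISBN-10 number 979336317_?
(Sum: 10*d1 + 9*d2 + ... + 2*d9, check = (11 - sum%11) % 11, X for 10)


Weighted sum: 323
323 mod 11 = 4

Check digit: 7


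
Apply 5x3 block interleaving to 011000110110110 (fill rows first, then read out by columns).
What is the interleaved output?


Matrix:
  011
  000
  110
  110
  110
Read columns: 001111011110000

001111011110000


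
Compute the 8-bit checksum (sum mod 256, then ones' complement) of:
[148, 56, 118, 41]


Sum = 363 mod 256 = 107
Complement = 148

148


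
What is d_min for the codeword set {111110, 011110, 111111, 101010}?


Comparing all pairs, minimum distance: 1
Can detect 0 errors, correct 0 errors

1


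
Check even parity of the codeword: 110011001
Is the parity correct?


Number of 1s: 5

No, parity error (5 ones)


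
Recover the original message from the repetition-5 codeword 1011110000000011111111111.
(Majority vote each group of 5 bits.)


Groups: 10111, 10000, 00001, 11111, 11111
Majority votes: 10011

10011


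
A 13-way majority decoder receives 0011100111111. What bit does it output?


Ones: 9 out of 13
Threshold: 7

1 (9/13 voted 1)


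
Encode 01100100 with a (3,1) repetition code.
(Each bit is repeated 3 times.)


Each bit -> 3 copies

000111111000000111000000


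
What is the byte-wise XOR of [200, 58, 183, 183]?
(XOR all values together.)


XOR chain: 200 ^ 58 ^ 183 ^ 183 = 242

242


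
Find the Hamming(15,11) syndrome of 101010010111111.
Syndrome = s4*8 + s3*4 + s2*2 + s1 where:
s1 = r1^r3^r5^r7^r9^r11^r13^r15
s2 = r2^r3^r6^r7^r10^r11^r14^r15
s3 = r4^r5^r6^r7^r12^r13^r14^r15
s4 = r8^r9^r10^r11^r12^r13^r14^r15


s1=0, s2=1, s3=1, s4=1

Syndrome = 14 (error at position 14)


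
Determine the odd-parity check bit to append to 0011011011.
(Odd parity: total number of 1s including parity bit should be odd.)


Number of 1s in data: 6
Parity bit: 1

1


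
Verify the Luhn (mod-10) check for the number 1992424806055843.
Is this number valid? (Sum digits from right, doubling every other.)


Luhn sum = 79
79 mod 10 = 9

Invalid (Luhn sum mod 10 = 9)


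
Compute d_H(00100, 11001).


XOR: 11101
Count of 1s: 4

4


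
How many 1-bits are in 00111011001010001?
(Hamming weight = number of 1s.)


Counting 1s in 00111011001010001

8


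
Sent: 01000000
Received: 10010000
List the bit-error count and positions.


XOR: 11010000

3 error(s) at position(s): 0, 1, 3


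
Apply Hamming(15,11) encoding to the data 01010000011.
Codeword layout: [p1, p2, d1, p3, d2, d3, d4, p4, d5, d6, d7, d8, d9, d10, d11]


Parity bits: p1=1, p2=1, p3=0, p4=0

110010100000011


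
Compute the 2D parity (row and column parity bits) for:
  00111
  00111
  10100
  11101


Row parities: 1100
Column parities: 01001

Row P: 1100, Col P: 01001, Corner: 0


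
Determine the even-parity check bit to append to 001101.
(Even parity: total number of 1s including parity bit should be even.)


Number of 1s in data: 3
Parity bit: 1

1


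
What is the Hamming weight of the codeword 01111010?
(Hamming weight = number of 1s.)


Counting 1s in 01111010

5


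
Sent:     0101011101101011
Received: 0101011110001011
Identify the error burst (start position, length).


XOR: 0000000011100000

Burst at position 8, length 3


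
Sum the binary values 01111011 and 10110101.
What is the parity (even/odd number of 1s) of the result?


01111011 = 123
10110101 = 181
Sum = 304 = 100110000
1s count = 3

odd parity (3 ones in 100110000)


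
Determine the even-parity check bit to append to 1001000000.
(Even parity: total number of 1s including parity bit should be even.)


Number of 1s in data: 2
Parity bit: 0

0


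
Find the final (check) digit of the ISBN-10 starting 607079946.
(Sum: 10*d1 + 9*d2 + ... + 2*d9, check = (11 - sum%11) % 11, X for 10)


Weighted sum: 263
263 mod 11 = 10

Check digit: 1


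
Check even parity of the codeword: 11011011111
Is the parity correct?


Number of 1s: 9

No, parity error (9 ones)


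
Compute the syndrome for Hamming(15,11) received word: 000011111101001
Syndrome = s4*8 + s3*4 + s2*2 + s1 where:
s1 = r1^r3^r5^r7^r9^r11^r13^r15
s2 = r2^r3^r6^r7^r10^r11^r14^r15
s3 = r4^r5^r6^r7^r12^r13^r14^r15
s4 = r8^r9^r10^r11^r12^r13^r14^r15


s1=0, s2=0, s3=1, s4=1

Syndrome = 12 (error at position 12)


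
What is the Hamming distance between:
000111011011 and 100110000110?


XOR: 100001011101
Count of 1s: 6

6


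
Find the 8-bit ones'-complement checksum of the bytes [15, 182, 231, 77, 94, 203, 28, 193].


Sum = 1023 mod 256 = 255
Complement = 0

0


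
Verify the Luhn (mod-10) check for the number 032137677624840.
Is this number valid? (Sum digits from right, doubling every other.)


Luhn sum = 65
65 mod 10 = 5

Invalid (Luhn sum mod 10 = 5)


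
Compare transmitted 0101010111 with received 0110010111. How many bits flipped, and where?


XOR: 0011000000

2 error(s) at position(s): 2, 3


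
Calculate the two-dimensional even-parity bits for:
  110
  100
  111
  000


Row parities: 0110
Column parities: 101

Row P: 0110, Col P: 101, Corner: 0


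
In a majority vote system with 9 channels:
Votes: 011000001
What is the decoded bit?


Ones: 3 out of 9
Threshold: 5

0 (3/9 voted 1)


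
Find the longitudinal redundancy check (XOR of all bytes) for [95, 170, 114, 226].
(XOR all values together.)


XOR chain: 95 ^ 170 ^ 114 ^ 226 = 101

101


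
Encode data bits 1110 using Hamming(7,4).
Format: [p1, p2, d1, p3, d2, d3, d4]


Parity bits: p1=0, p2=0, p3=0

0010110


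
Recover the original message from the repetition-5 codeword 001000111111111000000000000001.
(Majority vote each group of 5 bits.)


Groups: 00100, 01111, 11111, 00000, 00000, 00001
Majority votes: 011000

011000


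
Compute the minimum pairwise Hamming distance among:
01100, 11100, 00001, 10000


Comparing all pairs, minimum distance: 1
Can detect 0 errors, correct 0 errors

1


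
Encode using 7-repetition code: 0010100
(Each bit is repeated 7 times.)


Each bit -> 7 copies

0000000000000011111110000000111111100000000000000


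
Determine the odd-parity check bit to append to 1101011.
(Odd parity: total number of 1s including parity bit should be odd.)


Number of 1s in data: 5
Parity bit: 0

0


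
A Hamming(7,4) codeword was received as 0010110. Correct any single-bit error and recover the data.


Syndrome = 0: no error detected

Data: 1110 (no errors)


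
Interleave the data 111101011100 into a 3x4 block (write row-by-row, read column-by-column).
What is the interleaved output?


Matrix:
  1111
  0101
  1100
Read columns: 101111100110

101111100110


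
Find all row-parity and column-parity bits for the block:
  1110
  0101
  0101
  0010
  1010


Row parities: 10010
Column parities: 0110

Row P: 10010, Col P: 0110, Corner: 0


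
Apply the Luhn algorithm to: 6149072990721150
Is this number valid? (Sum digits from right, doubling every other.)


Luhn sum = 61
61 mod 10 = 1

Invalid (Luhn sum mod 10 = 1)


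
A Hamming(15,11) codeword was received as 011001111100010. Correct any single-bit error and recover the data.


Syndrome = 5: error at position 5

Data: 11111100010 (corrected bit 5)


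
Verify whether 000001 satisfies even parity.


Number of 1s: 1

No, parity error (1 ones)


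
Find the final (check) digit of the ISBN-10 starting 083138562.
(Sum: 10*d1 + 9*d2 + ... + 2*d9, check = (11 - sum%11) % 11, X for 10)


Weighted sum: 203
203 mod 11 = 5

Check digit: 6


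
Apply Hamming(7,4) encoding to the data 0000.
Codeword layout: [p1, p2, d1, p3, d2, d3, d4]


Parity bits: p1=0, p2=0, p3=0

0000000


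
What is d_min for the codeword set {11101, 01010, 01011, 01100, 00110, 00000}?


Comparing all pairs, minimum distance: 1
Can detect 0 errors, correct 0 errors

1


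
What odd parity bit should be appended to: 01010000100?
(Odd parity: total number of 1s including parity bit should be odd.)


Number of 1s in data: 3
Parity bit: 0

0


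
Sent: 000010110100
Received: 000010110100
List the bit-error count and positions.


XOR: 000000000000

0 errors (received matches sent)


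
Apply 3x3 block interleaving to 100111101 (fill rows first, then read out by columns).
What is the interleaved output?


Matrix:
  100
  111
  101
Read columns: 111010011

111010011


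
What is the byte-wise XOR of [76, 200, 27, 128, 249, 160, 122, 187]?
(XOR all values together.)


XOR chain: 76 ^ 200 ^ 27 ^ 128 ^ 249 ^ 160 ^ 122 ^ 187 = 135

135


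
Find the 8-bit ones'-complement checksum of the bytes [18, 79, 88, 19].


Sum = 204 mod 256 = 204
Complement = 51

51


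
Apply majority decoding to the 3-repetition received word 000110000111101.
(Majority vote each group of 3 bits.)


Groups: 000, 110, 000, 111, 101
Majority votes: 01011

01011


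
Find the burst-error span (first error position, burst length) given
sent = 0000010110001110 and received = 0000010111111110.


XOR: 0000000001110000

Burst at position 9, length 3


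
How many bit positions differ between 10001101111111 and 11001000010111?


XOR: 01000101101000
Count of 1s: 5

5


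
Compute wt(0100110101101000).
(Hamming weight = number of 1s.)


Counting 1s in 0100110101101000

7


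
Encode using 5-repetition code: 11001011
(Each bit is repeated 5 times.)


Each bit -> 5 copies

1111111111000000000011111000001111111111


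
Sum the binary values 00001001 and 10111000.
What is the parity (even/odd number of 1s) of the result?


00001001 = 9
10111000 = 184
Sum = 193 = 11000001
1s count = 3

odd parity (3 ones in 11000001)


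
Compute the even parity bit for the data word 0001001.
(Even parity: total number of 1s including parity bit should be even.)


Number of 1s in data: 2
Parity bit: 0

0


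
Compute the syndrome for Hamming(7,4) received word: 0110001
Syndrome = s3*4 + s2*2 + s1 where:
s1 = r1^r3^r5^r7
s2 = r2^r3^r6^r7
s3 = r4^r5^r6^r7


s1=0, s2=1, s3=1

Syndrome = 6 (error at position 6)


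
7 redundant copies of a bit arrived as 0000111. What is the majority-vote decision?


Ones: 3 out of 7
Threshold: 4

0 (3/7 voted 1)


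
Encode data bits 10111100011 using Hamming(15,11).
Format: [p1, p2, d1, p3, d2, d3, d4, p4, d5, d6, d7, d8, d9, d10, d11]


Parity bits: p1=0, p2=0, p3=0, p4=0

001001101100011


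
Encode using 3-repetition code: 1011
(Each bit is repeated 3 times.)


Each bit -> 3 copies

111000111111


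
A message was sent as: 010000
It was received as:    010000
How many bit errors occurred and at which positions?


XOR: 000000

0 errors (received matches sent)


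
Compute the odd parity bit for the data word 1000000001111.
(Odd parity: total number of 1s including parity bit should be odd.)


Number of 1s in data: 5
Parity bit: 0

0


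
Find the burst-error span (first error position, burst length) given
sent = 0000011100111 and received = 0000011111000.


XOR: 0000000011111

Burst at position 8, length 5


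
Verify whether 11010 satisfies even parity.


Number of 1s: 3

No, parity error (3 ones)


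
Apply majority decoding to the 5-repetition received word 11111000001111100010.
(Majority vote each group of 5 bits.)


Groups: 11111, 00000, 11111, 00010
Majority votes: 1010

1010


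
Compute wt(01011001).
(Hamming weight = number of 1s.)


Counting 1s in 01011001

4


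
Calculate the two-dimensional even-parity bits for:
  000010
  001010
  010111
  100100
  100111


Row parities: 10000
Column parities: 011100

Row P: 10000, Col P: 011100, Corner: 1


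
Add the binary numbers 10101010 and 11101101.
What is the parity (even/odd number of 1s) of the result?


10101010 = 170
11101101 = 237
Sum = 407 = 110010111
1s count = 6

even parity (6 ones in 110010111)


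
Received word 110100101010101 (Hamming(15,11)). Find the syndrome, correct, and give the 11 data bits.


Syndrome = 0: no error detected

Data: 00011010101 (no errors)


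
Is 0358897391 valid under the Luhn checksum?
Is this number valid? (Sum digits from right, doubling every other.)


Luhn sum = 46
46 mod 10 = 6

Invalid (Luhn sum mod 10 = 6)


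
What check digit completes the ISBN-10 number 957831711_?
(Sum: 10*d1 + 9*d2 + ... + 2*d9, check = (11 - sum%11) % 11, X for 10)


Weighted sum: 303
303 mod 11 = 6

Check digit: 5


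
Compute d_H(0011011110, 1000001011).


XOR: 1011010101
Count of 1s: 6

6


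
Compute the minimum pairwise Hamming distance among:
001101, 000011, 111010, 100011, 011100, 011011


Comparing all pairs, minimum distance: 1
Can detect 0 errors, correct 0 errors

1


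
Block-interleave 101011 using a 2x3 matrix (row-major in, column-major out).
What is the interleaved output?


Matrix:
  101
  011
Read columns: 100111

100111


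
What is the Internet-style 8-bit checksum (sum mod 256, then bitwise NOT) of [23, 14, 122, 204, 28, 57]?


Sum = 448 mod 256 = 192
Complement = 63

63


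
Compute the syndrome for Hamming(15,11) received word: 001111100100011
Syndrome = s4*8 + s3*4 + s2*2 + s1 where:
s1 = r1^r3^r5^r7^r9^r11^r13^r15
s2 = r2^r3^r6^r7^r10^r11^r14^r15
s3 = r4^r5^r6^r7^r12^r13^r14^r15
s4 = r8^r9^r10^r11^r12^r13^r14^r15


s1=0, s2=0, s3=0, s4=1

Syndrome = 8 (error at position 8)


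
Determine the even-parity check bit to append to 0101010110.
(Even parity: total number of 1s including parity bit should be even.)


Number of 1s in data: 5
Parity bit: 1

1


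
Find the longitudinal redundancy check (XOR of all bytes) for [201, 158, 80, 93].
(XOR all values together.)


XOR chain: 201 ^ 158 ^ 80 ^ 93 = 90

90


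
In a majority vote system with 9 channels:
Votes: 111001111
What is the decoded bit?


Ones: 7 out of 9
Threshold: 5

1 (7/9 voted 1)


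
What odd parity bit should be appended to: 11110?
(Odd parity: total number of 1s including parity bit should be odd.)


Number of 1s in data: 4
Parity bit: 1

1


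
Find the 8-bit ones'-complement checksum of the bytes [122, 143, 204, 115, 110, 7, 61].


Sum = 762 mod 256 = 250
Complement = 5

5


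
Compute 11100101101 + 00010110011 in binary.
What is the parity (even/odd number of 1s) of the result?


11100101101 = 1837
00010110011 = 179
Sum = 2016 = 11111100000
1s count = 6

even parity (6 ones in 11111100000)


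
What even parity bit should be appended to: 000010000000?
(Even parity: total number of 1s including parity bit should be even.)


Number of 1s in data: 1
Parity bit: 1

1


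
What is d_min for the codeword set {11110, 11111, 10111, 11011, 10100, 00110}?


Comparing all pairs, minimum distance: 1
Can detect 0 errors, correct 0 errors

1


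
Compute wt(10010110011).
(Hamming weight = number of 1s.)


Counting 1s in 10010110011

6


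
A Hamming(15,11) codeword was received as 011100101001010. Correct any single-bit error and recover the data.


Syndrome = 9: error at position 9

Data: 10010001010 (corrected bit 9)


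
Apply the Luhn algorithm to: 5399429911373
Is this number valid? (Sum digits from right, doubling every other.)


Luhn sum = 69
69 mod 10 = 9

Invalid (Luhn sum mod 10 = 9)


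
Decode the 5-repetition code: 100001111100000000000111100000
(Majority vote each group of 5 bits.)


Groups: 10000, 11111, 00000, 00000, 01111, 00000
Majority votes: 010010

010010


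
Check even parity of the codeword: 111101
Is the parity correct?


Number of 1s: 5

No, parity error (5 ones)


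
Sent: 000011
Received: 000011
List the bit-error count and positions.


XOR: 000000

0 errors (received matches sent)


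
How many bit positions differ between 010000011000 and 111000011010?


XOR: 101000000010
Count of 1s: 3

3


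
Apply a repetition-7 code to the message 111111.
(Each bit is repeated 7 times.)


Each bit -> 7 copies

111111111111111111111111111111111111111111


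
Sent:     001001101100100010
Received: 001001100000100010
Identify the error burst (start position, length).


XOR: 000000001100000000

Burst at position 8, length 2


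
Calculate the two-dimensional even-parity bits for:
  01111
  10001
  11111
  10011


Row parities: 0011
Column parities: 10010

Row P: 0011, Col P: 10010, Corner: 0
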